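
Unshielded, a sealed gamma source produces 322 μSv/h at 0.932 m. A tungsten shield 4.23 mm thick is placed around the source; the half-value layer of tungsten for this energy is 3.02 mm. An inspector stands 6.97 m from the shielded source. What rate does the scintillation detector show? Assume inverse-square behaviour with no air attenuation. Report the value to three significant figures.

2.18 μSv/h

Distance alone: (0.932/6.97)² = 0.01788, so 322 × 0.01788 = 5.757 μSv/h.
Shield: 4.23/3.02 = 1.401 half-value layers → attenuation 2^(−1.401) = 0.3787.
Combined: 5.757 × 0.3787 = 2.180 μSv/h.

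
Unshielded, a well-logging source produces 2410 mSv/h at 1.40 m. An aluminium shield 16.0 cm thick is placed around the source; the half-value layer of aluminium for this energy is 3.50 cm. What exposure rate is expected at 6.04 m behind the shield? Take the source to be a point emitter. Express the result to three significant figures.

Distance alone: (1.40/6.04)² = 0.05373, so 2410 × 0.05373 = 129.5 mSv/h.
Shield: 16.0/3.50 = 4.571 half-value layers → attenuation 2^(−4.571) = 0.04207.
Combined: 129.5 × 0.04207 = 5.448 mSv/h.

5.45 mSv/h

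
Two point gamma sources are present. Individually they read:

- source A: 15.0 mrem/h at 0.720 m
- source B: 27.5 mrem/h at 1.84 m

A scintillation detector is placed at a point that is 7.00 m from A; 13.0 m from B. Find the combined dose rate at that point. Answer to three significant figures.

Each source contributes Iᵢ·(dᵢ/rᵢ)²; contributions add.
A: 15.0 × (0.720/7.00)² = 0.1587 mrem/h
B: 27.5 × (1.84/13.0)² = 0.5509 mrem/h
Total = 0.1587 + 0.5509 = 0.7096 mrem/h.

0.710 mrem/h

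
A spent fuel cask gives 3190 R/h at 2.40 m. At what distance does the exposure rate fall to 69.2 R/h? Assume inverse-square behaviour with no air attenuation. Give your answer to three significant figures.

Applying the 1/r² law, d₂ = d₁·√(I₁/I₂).
I₁/I₂ = 3190/69.2 = 46.10, so d₂ = 2.40 × √46.10 = 16.30 m.

16.3 m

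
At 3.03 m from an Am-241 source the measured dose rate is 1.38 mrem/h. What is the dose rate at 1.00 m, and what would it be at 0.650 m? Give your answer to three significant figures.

12.7 mrem/h; 30.0 mrem/h

By the inverse-square law,
At 1.00 m: (3.03/1.00)² = 9.181, so 1.38 × 9.181 = 12.67 mrem/h
At 0.650 m: 12.67 × (1.00/0.650)² = 12.67 × 2.367 = 29.99 mrem/h.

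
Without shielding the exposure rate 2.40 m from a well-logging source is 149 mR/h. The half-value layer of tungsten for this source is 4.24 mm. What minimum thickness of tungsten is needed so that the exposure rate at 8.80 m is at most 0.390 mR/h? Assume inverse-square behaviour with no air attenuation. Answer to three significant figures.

20.5 mm

At 8.80 m, distance alone gives (2.40/8.80)² = 0.07438, so 149 × 0.07438 = 11.08 mR/h.
Further attenuation needed: 11.08/0.390 = 28.41.
n = log₂(28.41) = 4.828 half-value layers.
Thickness = 4.828 × 4.24 mm = 20.47 mm.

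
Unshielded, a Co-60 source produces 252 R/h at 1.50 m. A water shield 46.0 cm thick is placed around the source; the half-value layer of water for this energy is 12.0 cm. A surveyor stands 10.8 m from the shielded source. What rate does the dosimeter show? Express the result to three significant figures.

Distance alone: (1.50/10.8)² = 0.01929, so 252 × 0.01929 = 4.861 R/h.
Shield: 46.0/12.0 = 3.833 half-value layers → attenuation 2^(−3.833) = 0.07017.
Combined: 4.861 × 0.07017 = 0.3411 R/h.

0.341 R/h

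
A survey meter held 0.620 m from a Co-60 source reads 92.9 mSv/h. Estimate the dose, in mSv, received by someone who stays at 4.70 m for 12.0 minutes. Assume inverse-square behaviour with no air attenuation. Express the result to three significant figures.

0.323 mSv

Intensity scales as (d₁/d₂)², so rate at 4.70 m:
(0.620/4.70)² = 0.01740, so 92.9 × 0.01740 = 1.616 mSv/h.
Dose = rate × time = 1.616 mSv/h × 0.2000 h = 0.3232 mSv.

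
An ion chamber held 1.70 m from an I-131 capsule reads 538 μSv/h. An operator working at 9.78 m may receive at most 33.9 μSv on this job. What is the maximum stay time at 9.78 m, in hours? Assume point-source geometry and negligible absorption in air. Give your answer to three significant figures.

Since intensity falls as 1/r², rate at 9.78 m:
538 × (1.70/9.78)² = 538 × 0.03021 = 16.25 μSv/h.
Stay time = 33.9 μSv ÷ 16.25 μSv/h = 2.086 h.

2.09 h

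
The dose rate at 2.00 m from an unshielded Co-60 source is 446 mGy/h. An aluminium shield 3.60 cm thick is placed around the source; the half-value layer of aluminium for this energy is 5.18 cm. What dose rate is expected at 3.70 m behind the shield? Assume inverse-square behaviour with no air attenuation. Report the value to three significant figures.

Distance alone: (2.00/3.70)² = 0.2922, so 446 × 0.2922 = 130.3 mGy/h.
Shield: 3.60/5.18 = 0.6950 half-value layers → attenuation 2^(−0.6950) = 0.6177.
Combined: 130.3 × 0.6177 = 80.49 mGy/h.

80.5 mGy/h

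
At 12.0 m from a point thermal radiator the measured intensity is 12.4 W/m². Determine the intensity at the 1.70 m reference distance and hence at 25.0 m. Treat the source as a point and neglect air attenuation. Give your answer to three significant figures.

618 W/m²; 2.86 W/m²

Intensity scales as (d₁/d₂)², so
At 1.70 m: 12.4 × (12.0/1.70)² = 12.4 × 49.83 = 617.9 W/m²
At 25.0 m: (1.70/25.0)² = 0.004624, so 617.9 × 0.004624 = 2.857 W/m².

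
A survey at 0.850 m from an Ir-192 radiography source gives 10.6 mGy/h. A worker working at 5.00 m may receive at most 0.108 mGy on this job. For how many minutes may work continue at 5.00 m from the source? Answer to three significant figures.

By the inverse-square law, rate at 5.00 m:
10.6 × (0.850/5.00)² = 10.6 × 0.02890 = 0.3063 mGy/h.
Stay time = 0.108 mGy ÷ 0.3063 mGy/h = 0.3526 h = 21.16 min.

21.2 min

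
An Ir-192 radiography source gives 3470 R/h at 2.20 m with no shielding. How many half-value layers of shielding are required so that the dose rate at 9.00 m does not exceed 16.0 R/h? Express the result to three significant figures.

At 9.00 m, distance alone gives (2.20/9.00)² = 0.05975, so 3470 × 0.05975 = 207.3 R/h.
Further attenuation needed: 207.3/16.0 = 12.96.
n = log₂(12.96) = 3.696 half-value layers.

3.70 half-value layers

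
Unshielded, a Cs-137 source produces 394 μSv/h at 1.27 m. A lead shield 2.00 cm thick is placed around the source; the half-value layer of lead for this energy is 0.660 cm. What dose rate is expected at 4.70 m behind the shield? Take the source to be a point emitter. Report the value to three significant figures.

3.52 μSv/h

Distance alone: 394 × (1.27/4.70)² = 394 × 0.07301 = 28.77 μSv/h.
Shield: 2.00/0.660 = 3.030 half-value layers → attenuation 2^(−3.030) = 0.1224.
Combined: 28.77 × 0.1224 = 3.521 μSv/h.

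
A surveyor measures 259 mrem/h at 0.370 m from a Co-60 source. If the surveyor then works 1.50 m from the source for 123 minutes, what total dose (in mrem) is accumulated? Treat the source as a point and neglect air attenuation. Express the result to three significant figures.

Intensity scales as (d₁/d₂)², so rate at 1.50 m:
259 × (0.370/1.50)² = 259 × 0.06084 = 15.76 mrem/h.
Dose = rate × time = 15.76 mrem/h × 2.050 h = 32.31 mrem.

32.3 mrem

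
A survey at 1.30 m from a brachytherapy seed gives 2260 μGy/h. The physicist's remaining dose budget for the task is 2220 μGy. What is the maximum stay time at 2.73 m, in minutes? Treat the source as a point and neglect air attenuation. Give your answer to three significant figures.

260 min

Applying the 1/r² law, rate at 2.73 m:
(1.30/2.73)² = 0.2268, so 2260 × 0.2268 = 512.6 μGy/h.
Stay time = 2220 μGy ÷ 512.6 μGy/h = 4.331 h = 259.9 min.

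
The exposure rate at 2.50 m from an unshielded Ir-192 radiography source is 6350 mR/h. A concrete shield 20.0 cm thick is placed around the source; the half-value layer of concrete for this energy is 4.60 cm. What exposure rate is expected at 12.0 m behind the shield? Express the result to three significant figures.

13.5 mR/h

Distance alone: 6350 × (2.50/12.0)² = 6350 × 0.04340 = 275.6 mR/h.
Shield: 20.0/4.60 = 4.348 half-value layers → attenuation 2^(−4.348) = 0.04910.
Combined: 275.6 × 0.04910 = 13.53 mR/h.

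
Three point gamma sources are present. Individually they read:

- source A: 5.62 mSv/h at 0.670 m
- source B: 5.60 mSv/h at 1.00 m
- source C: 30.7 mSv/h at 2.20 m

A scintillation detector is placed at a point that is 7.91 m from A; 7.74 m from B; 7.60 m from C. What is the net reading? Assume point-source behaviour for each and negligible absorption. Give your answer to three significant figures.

2.71 mSv/h

Each source contributes Iᵢ·(dᵢ/rᵢ)²; contributions add.
A: 5.62 × (0.670/7.91)² = 0.04032 mSv/h
B: 5.60 × (1.00/7.74)² = 0.09348 mSv/h
C: 30.7 × (2.20/7.60)² = 2.573 mSv/h
Total = 0.04032 + 0.09348 + 2.573 = 2.707 mSv/h.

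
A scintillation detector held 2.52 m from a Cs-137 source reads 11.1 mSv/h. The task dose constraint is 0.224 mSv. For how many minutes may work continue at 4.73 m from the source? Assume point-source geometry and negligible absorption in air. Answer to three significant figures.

Since intensity falls as 1/r², rate at 4.73 m:
11.1 × (2.52/4.73)² = 11.1 × 0.2838 = 3.150 mSv/h.
Stay time = 0.224 mSv ÷ 3.150 mSv/h = 0.07111 h = 4.267 min.

4.27 min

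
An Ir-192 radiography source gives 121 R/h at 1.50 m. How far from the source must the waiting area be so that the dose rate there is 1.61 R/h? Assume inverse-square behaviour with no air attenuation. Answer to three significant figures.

Using I₁d₁² = I₂d₂², d₂ = d₁·√(I₁/I₂).
I₁/I₂ = 121/1.61 = 75.16, so d₂ = 1.50 × √75.16 = 13.00 m.

13.0 m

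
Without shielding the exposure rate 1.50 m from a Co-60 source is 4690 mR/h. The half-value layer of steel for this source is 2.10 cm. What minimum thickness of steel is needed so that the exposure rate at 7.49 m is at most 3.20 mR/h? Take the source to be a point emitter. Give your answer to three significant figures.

12.3 cm

At 7.49 m, distance alone gives 4690 × (1.50/7.49)² = 4690 × 0.04011 = 188.1 mR/h.
Further attenuation needed: 188.1/3.20 = 58.78.
n = log₂(58.78) = 5.877 half-value layers.
Thickness = 5.877 × 2.10 cm = 12.34 cm.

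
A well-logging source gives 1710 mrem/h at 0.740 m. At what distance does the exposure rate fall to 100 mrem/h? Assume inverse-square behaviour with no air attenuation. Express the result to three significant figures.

3.06 m

Applying the 1/r² law, d₂ = d₁·√(I₁/I₂).
I₁/I₂ = 1710/100 = 17.10, so d₂ = 0.740 × √17.10 = 3.060 m.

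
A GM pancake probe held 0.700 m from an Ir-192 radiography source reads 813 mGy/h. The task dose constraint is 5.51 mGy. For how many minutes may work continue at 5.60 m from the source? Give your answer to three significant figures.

Using I₁d₁² = I₂d₂², rate at 5.60 m:
813 × (0.700/5.60)² = 813 × 0.01562 = 12.70 mGy/h.
Stay time = 5.51 mGy ÷ 12.70 mGy/h = 0.4339 h = 26.03 min.

26.0 min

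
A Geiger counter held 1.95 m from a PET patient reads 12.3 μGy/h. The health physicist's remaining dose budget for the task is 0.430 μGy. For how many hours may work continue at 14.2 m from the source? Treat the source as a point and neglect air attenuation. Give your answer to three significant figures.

1.85 h

Intensity scales as (d₁/d₂)², so rate at 14.2 m:
(1.95/14.2)² = 0.01886, so 12.3 × 0.01886 = 0.2320 μGy/h.
Stay time = 0.430 μGy ÷ 0.2320 μGy/h = 1.853 h.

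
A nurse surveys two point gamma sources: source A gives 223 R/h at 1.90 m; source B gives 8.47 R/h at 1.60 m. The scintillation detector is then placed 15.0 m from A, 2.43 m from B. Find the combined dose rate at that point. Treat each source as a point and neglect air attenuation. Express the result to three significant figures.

7.25 R/h

Each source contributes Iᵢ·(dᵢ/rᵢ)²; contributions add.
A: 223 × (1.90/15.0)² = 3.578 R/h
B: 8.47 × (1.60/2.43)² = 3.672 R/h
Total = 3.578 + 3.672 = 7.250 R/h.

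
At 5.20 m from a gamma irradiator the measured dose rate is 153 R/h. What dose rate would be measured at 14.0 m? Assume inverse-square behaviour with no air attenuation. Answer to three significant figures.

Intensity scales as (d₁/d₂)², so scaling from 5.20 m to 14.0 m:
153 × (5.20/14.0)² = 153 × 0.1380 = 21.11 R/h.

21.1 R/h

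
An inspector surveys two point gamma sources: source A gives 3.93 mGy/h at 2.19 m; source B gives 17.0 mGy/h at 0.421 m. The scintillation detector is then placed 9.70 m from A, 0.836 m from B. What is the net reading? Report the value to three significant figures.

By superposition, sum each source's inverse-square contribution:
A: 3.93 × (2.19/9.70)² = 0.2003 mGy/h
B: 17.0 × (0.421/0.836)² = 4.311 mGy/h
Total = 0.2003 + 4.311 = 4.511 mGy/h.

4.51 mGy/h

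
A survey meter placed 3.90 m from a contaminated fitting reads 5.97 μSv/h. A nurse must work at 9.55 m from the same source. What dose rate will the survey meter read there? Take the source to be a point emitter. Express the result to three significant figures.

By the inverse-square law, scaling from 3.90 m to 9.55 m:
5.97 × (3.90/9.55)² = 5.97 × 0.1668 = 0.9958 μSv/h.

0.996 μSv/h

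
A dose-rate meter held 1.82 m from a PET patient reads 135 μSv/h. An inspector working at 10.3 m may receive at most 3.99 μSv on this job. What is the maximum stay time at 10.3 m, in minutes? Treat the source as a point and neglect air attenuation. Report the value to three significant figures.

56.8 min

Applying the 1/r² law, rate at 10.3 m:
(1.82/10.3)² = 0.03122, so 135 × 0.03122 = 4.215 μSv/h.
Stay time = 3.99 μSv ÷ 4.215 μSv/h = 0.9466 h = 56.80 min.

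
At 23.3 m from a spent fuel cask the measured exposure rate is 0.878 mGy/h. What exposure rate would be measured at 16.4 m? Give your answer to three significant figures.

1.77 mGy/h

Intensity scales as (d₁/d₂)², so scaling from 23.3 m to 16.4 m:
0.878 × (23.3/16.4)² = 0.878 × 2.018 = 1.772 mGy/h.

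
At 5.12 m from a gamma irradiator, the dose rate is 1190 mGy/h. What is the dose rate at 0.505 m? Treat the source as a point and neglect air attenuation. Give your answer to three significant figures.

Using I₁d₁² = I₂d₂², the rate at 0.505 m is
(5.12/0.505)² = 102.8, so 1190 × 102.8 = 122300 mGy/h.

122000 mGy/h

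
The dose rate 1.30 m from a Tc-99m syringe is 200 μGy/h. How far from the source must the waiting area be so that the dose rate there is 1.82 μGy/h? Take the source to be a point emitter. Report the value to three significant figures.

Since intensity falls as 1/r², d₂ = d₁·√(I₁/I₂).
I₁/I₂ = 200/1.82 = 109.9, so d₂ = 1.30 × √109.9 = 13.63 m.

13.6 m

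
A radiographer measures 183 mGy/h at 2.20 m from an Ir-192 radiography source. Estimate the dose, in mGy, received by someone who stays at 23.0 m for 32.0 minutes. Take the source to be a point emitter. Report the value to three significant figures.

Since intensity falls as 1/r², rate at 23.0 m:
(2.20/23.0)² = 0.009149, so 183 × 0.009149 = 1.674 mGy/h.
Dose = rate × time = 1.674 mGy/h × 0.5333 h = 0.8927 mGy.

0.893 mGy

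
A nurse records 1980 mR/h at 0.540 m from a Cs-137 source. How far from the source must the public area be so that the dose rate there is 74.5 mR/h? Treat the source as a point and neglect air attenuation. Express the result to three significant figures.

Using I₁d₁² = I₂d₂², d₂ = d₁·√(I₁/I₂).
I₁/I₂ = 1980/74.5 = 26.58, so d₂ = 0.540 × √26.58 = 2.784 m.

2.78 m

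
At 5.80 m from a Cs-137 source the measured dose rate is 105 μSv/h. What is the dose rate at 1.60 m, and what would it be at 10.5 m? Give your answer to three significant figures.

Using I₁d₁² = I₂d₂²,
At 1.60 m: (5.80/1.60)² = 13.14, so 105 × 13.14 = 1380 μSv/h
At 10.5 m: (1.60/10.5)² = 0.02322, so 1380 × 0.02322 = 32.04 μSv/h.

1380 μSv/h; 32.0 μSv/h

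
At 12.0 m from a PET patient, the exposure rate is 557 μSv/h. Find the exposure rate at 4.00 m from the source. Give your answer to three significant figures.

Since intensity falls as 1/r², the rate at 4.00 m is
557 × (12.0/4.00)² = 557 × 9.000 = 5013 μSv/h.

5010 μSv/h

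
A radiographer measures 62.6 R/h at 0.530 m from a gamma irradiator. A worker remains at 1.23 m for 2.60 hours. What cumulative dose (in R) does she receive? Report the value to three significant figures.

30.2 R

Since intensity falls as 1/r², rate at 1.23 m:
(0.530/1.23)² = 0.1857, so 62.6 × 0.1857 = 11.62 R/h.
Dose = rate × time = 11.62 R/h × 2.600 h = 30.21 R.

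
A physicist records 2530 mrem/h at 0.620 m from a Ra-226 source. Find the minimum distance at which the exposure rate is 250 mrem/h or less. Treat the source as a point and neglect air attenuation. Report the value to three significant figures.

Intensity scales as (d₁/d₂)², so d₂ = d₁·√(I₁/I₂).
I₁/I₂ = 2530/250 = 10.12, so d₂ = 0.620 × √10.12 = 1.972 m.

1.97 m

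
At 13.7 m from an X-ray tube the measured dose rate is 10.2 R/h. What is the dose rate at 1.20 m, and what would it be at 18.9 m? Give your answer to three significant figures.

1330 R/h; 5.36 R/h

By the inverse-square law,
At 1.20 m: (13.7/1.20)² = 130.3, so 10.2 × 130.3 = 1329 R/h
At 18.9 m: (1.20/18.9)² = 0.004031, so 1329 × 0.004031 = 5.357 R/h.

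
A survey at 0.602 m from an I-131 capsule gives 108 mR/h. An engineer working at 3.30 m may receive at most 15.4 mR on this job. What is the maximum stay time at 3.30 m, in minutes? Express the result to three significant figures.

257 min

Since intensity falls as 1/r², rate at 3.30 m:
108 × (0.602/3.30)² = 108 × 0.03328 = 3.594 mR/h.
Stay time = 15.4 mR ÷ 3.594 mR/h = 4.285 h = 257.1 min.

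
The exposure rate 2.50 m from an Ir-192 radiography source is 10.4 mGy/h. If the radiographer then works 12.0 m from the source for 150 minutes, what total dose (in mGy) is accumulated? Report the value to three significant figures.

Since intensity falls as 1/r², rate at 12.0 m:
(2.50/12.0)² = 0.04340, so 10.4 × 0.04340 = 0.4514 mGy/h.
Dose = rate × time = 0.4514 mGy/h × 2.500 h = 1.129 mGy.

1.13 mGy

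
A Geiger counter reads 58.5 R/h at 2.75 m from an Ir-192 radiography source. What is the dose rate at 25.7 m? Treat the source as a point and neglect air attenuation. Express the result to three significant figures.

Using I₁d₁² = I₂d₂², the rate at 25.7 m is
(2.75/25.7)² = 0.01145, so 58.5 × 0.01145 = 0.6698 R/h.

0.670 R/h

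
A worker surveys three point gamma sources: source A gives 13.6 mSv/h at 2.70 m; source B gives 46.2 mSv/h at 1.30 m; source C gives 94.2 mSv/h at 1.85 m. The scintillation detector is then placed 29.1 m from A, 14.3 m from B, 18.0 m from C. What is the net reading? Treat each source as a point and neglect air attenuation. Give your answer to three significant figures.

1.49 mSv/h

By superposition, sum each source's inverse-square contribution:
A: 13.6 × (2.70/29.1)² = 0.1171 mSv/h
B: 46.2 × (1.30/14.3)² = 0.3818 mSv/h
C: 94.2 × (1.85/18.0)² = 0.9951 mSv/h
Total = 0.1171 + 0.3818 + 0.9951 = 1.494 mSv/h.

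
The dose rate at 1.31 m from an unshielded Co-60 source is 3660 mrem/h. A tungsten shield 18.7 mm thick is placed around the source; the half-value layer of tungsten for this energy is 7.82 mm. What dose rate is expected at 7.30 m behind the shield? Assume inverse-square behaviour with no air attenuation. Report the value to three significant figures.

Distance alone: 3660 × (1.31/7.30)² = 3660 × 0.03220 = 117.9 mrem/h.
Shield: 18.7/7.82 = 2.391 half-value layers → attenuation 2^(−2.391) = 0.1907.
Combined: 117.9 × 0.1907 = 22.48 mrem/h.

22.5 mrem/h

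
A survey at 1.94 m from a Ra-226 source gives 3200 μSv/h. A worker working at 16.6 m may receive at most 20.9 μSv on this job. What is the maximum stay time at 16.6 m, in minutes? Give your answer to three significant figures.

Using I₁d₁² = I₂d₂², rate at 16.6 m:
3200 × (1.94/16.6)² = 3200 × 0.01366 = 43.71 μSv/h.
Stay time = 20.9 μSv ÷ 43.71 μSv/h = 0.4782 h = 28.69 min.

28.7 min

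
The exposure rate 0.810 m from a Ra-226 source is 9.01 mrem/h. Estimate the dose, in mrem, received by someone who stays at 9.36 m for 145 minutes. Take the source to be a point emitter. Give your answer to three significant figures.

Intensity scales as (d₁/d₂)², so rate at 9.36 m:
(0.810/9.36)² = 0.007489, so 9.01 × 0.007489 = 0.06748 mrem/h.
Dose = rate × time = 0.06748 mrem/h × 2.417 h = 0.1631 mrem.

0.163 mrem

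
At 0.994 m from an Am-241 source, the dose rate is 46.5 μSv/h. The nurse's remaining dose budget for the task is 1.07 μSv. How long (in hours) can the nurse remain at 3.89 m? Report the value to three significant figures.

Applying the 1/r² law, rate at 3.89 m:
46.5 × (0.994/3.89)² = 46.5 × 0.06529 = 3.036 μSv/h.
Stay time = 1.07 μSv ÷ 3.036 μSv/h = 0.3524 h.

0.352 h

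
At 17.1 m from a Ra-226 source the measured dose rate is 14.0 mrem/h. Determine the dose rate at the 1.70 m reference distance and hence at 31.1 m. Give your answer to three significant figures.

Using I₁d₁² = I₂d₂²,
At 1.70 m: 14.0 × (17.1/1.70)² = 14.0 × 101.2 = 1417 mrem/h
At 31.1 m: 1417 × (1.70/31.1)² = 1417 × 0.002988 = 4.234 mrem/h.

1420 mrem/h; 4.23 mrem/h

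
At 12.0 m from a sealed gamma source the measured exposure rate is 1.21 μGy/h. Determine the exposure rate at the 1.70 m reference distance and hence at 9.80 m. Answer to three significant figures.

60.3 μGy/h; 1.81 μGy/h

Using I₁d₁² = I₂d₂²,
At 1.70 m: 1.21 × (12.0/1.70)² = 1.21 × 49.83 = 60.29 μGy/h
At 9.80 m: 60.29 × (1.70/9.80)² = 60.29 × 0.03009 = 1.814 μGy/h.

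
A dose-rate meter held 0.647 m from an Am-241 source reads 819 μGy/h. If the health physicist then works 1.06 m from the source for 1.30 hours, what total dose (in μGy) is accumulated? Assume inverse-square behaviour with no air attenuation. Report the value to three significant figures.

Since intensity falls as 1/r², rate at 1.06 m:
819 × (0.647/1.06)² = 819 × 0.3726 = 305.2 μGy/h.
Dose = rate × time = 305.2 μGy/h × 1.300 h = 396.8 μGy.

397 μGy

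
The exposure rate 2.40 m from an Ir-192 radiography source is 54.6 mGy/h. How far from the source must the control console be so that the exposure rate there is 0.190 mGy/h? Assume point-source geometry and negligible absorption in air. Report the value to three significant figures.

40.7 m

Using I₁d₁² = I₂d₂², d₂ = d₁·√(I₁/I₂).
I₁/I₂ = 54.6/0.190 = 287.4, so d₂ = 2.40 × √287.4 = 40.69 m.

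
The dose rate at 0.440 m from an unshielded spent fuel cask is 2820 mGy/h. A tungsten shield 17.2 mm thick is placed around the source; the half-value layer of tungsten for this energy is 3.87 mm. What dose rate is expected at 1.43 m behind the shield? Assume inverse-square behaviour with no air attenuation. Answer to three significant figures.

Distance alone: (0.440/1.43)² = 0.09467, so 2820 × 0.09467 = 267.0 mGy/h.
Shield: 17.2/3.87 = 4.444 half-value layers → attenuation 2^(−4.444) = 0.04594.
Combined: 267.0 × 0.04594 = 12.27 mGy/h.

12.3 mGy/h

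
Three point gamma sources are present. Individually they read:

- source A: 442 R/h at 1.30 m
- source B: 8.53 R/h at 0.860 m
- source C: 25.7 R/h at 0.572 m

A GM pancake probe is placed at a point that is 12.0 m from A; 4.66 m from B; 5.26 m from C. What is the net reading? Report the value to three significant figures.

Each source contributes Iᵢ·(dᵢ/rᵢ)²; contributions add.
A: 442 × (1.30/12.0)² = 5.187 R/h
B: 8.53 × (0.860/4.66)² = 0.2905 R/h
C: 25.7 × (0.572/5.26)² = 0.3039 R/h
Total = 5.187 + 0.2905 + 0.3039 = 5.781 R/h.

5.78 R/h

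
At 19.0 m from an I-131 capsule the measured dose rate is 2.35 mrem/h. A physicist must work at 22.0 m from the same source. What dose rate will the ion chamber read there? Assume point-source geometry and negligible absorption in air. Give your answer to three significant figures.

1.75 mrem/h

Since intensity falls as 1/r², scaling from 19.0 m to 22.0 m:
(19.0/22.0)² = 0.7459, so 2.35 × 0.7459 = 1.753 mrem/h.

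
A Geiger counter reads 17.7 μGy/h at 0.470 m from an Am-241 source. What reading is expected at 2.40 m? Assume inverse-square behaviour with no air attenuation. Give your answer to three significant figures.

0.679 μGy/h

Intensity scales as (d₁/d₂)², so the rate at 2.40 m is
17.7 × (0.470/2.40)² = 17.7 × 0.03835 = 0.6788 μGy/h.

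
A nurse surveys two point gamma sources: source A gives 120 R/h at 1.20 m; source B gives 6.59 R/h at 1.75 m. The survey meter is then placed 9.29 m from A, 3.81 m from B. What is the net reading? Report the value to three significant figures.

By superposition, sum each source's inverse-square contribution:
A: 120 × (1.20/9.29)² = 2.002 R/h
B: 6.59 × (1.75/3.81)² = 1.390 R/h
Total = 2.002 + 1.390 = 3.392 R/h.

3.39 R/h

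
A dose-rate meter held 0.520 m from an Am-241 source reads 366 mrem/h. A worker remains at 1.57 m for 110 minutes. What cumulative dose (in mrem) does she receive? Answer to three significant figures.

73.6 mrem

Intensity scales as (d₁/d₂)², so rate at 1.57 m:
366 × (0.520/1.57)² = 366 × 0.1097 = 40.15 mrem/h.
Dose = rate × time = 40.15 mrem/h × 1.833 h = 73.59 mrem.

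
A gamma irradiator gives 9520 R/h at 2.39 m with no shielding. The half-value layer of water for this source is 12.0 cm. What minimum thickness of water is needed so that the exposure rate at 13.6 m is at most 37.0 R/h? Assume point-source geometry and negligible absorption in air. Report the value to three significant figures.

At 13.6 m, distance alone gives (2.39/13.6)² = 0.03088, so 9520 × 0.03088 = 294.0 R/h.
Further attenuation needed: 294.0/37.0 = 7.946.
n = log₂(7.946) = 2.990 half-value layers.
Thickness = 2.990 × 12.0 cm = 35.88 cm.

35.9 cm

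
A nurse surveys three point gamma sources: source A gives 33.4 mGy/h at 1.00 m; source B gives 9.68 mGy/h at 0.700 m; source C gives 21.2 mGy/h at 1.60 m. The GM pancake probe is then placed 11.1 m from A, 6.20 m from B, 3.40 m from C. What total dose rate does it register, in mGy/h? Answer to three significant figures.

Each source contributes Iᵢ·(dᵢ/rᵢ)²; contributions add.
A: 33.4 × (1.00/11.1)² = 0.2711 mGy/h
B: 9.68 × (0.700/6.20)² = 0.1234 mGy/h
C: 21.2 × (1.60/3.40)² = 4.695 mGy/h
Total = 0.2711 + 0.1234 + 4.695 = 5.090 mGy/h.

5.09 mGy/h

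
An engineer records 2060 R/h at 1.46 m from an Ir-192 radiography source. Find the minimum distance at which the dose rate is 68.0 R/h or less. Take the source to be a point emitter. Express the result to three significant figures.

8.04 m

Using I₁d₁² = I₂d₂², d₂ = d₁·√(I₁/I₂).
I₁/I₂ = 2060/68.0 = 30.29, so d₂ = 1.46 × √30.29 = 8.035 m.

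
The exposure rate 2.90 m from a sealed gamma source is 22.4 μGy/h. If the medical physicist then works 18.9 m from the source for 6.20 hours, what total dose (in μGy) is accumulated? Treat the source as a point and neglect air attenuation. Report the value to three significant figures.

3.27 μGy

Since intensity falls as 1/r², rate at 18.9 m:
22.4 × (2.90/18.9)² = 22.4 × 0.02354 = 0.5273 μGy/h.
Dose = rate × time = 0.5273 μGy/h × 6.200 h = 3.269 μGy.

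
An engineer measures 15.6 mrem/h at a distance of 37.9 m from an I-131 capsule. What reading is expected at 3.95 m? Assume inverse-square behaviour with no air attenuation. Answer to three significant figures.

1440 mrem/h

Since intensity falls as 1/r², the rate at 3.95 m is
(37.9/3.95)² = 92.06, so 15.6 × 92.06 = 1436 mrem/h.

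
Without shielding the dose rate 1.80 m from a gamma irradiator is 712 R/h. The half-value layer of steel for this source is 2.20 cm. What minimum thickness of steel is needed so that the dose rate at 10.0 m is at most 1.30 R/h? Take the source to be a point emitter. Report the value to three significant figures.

9.13 cm

At 10.0 m, distance alone gives (1.80/10.0)² = 0.03240, so 712 × 0.03240 = 23.07 R/h.
Further attenuation needed: 23.07/1.30 = 17.75.
n = log₂(17.75) = 4.150 half-value layers.
Thickness = 4.150 × 2.20 cm = 9.130 cm.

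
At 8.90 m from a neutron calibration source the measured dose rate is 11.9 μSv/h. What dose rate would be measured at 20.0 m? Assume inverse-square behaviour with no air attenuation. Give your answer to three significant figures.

Using I₁d₁² = I₂d₂², scaling from 8.90 m to 20.0 m:
11.9 × (8.90/20.0)² = 11.9 × 0.1980 = 2.356 μSv/h.

2.36 μSv/h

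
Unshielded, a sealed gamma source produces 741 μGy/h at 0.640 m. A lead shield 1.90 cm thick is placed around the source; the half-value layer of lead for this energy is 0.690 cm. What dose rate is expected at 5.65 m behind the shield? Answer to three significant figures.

Distance alone: (0.640/5.65)² = 0.01283, so 741 × 0.01283 = 9.507 μGy/h.
Shield: 1.90/0.690 = 2.754 half-value layers → attenuation 2^(−2.754) = 0.1482.
Combined: 9.507 × 0.1482 = 1.409 μGy/h.

1.41 μGy/h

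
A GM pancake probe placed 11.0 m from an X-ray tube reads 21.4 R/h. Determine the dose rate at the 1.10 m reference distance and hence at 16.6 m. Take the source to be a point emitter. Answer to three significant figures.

2140 R/h; 9.40 R/h

By the inverse-square law,
At 1.10 m: 21.4 × (11.0/1.10)² = 21.4 × 100.0 = 2140 R/h
At 16.6 m: (1.10/16.6)² = 0.004391, so 2140 × 0.004391 = 9.397 R/h.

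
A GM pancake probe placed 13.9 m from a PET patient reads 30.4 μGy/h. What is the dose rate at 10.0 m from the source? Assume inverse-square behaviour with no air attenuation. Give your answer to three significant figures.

Since intensity falls as 1/r², scaling from 13.9 m to 10.0 m:
(13.9/10.0)² = 1.932, so 30.4 × 1.932 = 58.73 μGy/h.

58.7 μGy/h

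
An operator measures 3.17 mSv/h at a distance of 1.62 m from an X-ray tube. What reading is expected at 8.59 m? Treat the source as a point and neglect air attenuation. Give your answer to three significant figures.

Using I₁d₁² = I₂d₂², the rate at 8.59 m is
3.17 × (1.62/8.59)² = 3.17 × 0.03557 = 0.1128 mSv/h.

0.113 mSv/h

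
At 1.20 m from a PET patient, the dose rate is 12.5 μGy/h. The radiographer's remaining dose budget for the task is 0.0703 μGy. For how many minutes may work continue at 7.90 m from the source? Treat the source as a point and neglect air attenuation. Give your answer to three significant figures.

14.6 min

By the inverse-square law, rate at 7.90 m:
12.5 × (1.20/7.90)² = 12.5 × 0.02307 = 0.2884 μGy/h.
Stay time = 0.0703 μGy ÷ 0.2884 μGy/h = 0.2438 h = 14.63 min.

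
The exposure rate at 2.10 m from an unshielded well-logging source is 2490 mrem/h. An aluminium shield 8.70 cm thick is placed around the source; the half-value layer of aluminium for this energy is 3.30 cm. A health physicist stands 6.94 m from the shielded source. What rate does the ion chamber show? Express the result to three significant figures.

36.7 mrem/h

Distance alone: 2490 × (2.10/6.94)² = 2490 × 0.09156 = 228.0 mrem/h.
Shield: 8.70/3.30 = 2.636 half-value layers → attenuation 2^(−2.636) = 0.1609.
Combined: 228.0 × 0.1609 = 36.69 mrem/h.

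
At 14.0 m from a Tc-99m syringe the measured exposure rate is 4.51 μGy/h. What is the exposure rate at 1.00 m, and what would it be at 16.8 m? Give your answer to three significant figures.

Intensity scales as (d₁/d₂)², so
At 1.00 m: 4.51 × (14.0/1.00)² = 4.51 × 196.0 = 884.0 μGy/h
At 16.8 m: 884.0 × (1.00/16.8)² = 884.0 × 0.003543 = 3.132 μGy/h.

884 μGy/h; 3.13 μGy/h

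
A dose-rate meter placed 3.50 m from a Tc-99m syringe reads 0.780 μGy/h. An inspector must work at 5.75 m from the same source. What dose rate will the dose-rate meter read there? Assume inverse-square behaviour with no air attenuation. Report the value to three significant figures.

Applying the 1/r² law, scaling from 3.50 m to 5.75 m:
0.780 × (3.50/5.75)² = 0.780 × 0.3705 = 0.2890 μGy/h.

0.289 μGy/h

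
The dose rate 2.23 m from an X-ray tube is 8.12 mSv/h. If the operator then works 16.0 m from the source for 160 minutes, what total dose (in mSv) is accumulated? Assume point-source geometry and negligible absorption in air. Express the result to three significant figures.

0.421 mSv

Since intensity falls as 1/r², rate at 16.0 m:
(2.23/16.0)² = 0.01943, so 8.12 × 0.01943 = 0.1578 mSv/h.
Dose = rate × time = 0.1578 mSv/h × 2.667 h = 0.4209 mSv.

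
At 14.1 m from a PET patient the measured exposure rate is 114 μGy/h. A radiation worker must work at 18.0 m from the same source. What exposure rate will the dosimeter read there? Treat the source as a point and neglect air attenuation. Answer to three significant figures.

70.0 μGy/h

Using I₁d₁² = I₂d₂², scaling from 14.1 m to 18.0 m:
114 × (14.1/18.0)² = 114 × 0.6136 = 69.95 μGy/h.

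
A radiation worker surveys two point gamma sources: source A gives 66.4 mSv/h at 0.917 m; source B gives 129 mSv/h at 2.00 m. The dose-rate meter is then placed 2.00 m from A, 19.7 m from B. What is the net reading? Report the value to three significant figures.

15.3 mSv/h

Each source contributes Iᵢ·(dᵢ/rᵢ)²; contributions add.
A: 66.4 × (0.917/2.00)² = 13.96 mSv/h
B: 129 × (2.00/19.7)² = 1.330 mSv/h
Total = 13.96 + 1.330 = 15.29 mSv/h.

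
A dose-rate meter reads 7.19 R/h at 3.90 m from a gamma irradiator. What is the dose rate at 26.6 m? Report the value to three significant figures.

By the inverse-square law, the rate at 26.6 m is
7.19 × (3.90/26.6)² = 7.19 × 0.02150 = 0.1546 R/h.

0.155 R/h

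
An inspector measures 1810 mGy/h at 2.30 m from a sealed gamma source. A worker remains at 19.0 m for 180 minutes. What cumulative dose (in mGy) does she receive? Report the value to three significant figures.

79.6 mGy

Since intensity falls as 1/r², rate at 19.0 m:
1810 × (2.30/19.0)² = 1810 × 0.01465 = 26.52 mGy/h.
Dose = rate × time = 26.52 mGy/h × 3.000 h = 79.56 mGy.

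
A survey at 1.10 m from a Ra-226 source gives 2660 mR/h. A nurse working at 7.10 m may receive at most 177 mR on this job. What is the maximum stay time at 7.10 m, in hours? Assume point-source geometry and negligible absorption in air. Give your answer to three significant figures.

By the inverse-square law, rate at 7.10 m:
(1.10/7.10)² = 0.02400, so 2660 × 0.02400 = 63.84 mR/h.
Stay time = 177 mR ÷ 63.84 mR/h = 2.773 h.

2.77 h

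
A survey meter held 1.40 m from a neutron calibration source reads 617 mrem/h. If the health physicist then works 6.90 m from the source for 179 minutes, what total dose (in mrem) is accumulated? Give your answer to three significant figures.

Intensity scales as (d₁/d₂)², so rate at 6.90 m:
617 × (1.40/6.90)² = 617 × 0.04117 = 25.40 mrem/h.
Dose = rate × time = 25.40 mrem/h × 2.983 h = 75.77 mrem.

75.8 mrem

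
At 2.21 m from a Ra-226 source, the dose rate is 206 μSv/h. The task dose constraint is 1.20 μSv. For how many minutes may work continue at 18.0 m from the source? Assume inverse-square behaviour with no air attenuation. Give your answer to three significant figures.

23.2 min

Using I₁d₁² = I₂d₂², rate at 18.0 m:
206 × (2.21/18.0)² = 206 × 0.01507 = 3.104 μSv/h.
Stay time = 1.20 μSv ÷ 3.104 μSv/h = 0.3866 h = 23.20 min.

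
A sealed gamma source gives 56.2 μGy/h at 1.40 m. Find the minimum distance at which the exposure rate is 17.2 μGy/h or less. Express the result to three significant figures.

By the inverse-square law, d₂ = d₁·√(I₁/I₂).
I₁/I₂ = 56.2/17.2 = 3.267, so d₂ = 1.40 × √3.267 = 2.530 m.

2.53 m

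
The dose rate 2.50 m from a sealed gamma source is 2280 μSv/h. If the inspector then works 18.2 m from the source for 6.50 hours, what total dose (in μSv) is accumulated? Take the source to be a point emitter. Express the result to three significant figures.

280 μSv

Using I₁d₁² = I₂d₂², rate at 18.2 m:
2280 × (2.50/18.2)² = 2280 × 0.01887 = 43.02 μSv/h.
Dose = rate × time = 43.02 μSv/h × 6.500 h = 279.6 μSv.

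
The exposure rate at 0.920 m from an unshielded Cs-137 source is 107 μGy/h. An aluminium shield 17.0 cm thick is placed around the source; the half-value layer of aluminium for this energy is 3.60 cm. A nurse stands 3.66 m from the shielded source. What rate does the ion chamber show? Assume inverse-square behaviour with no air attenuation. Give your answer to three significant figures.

Distance alone: (0.920/3.66)² = 0.06318, so 107 × 0.06318 = 6.760 μGy/h.
Shield: 17.0/3.60 = 4.722 half-value layers → attenuation 2^(−4.722) = 0.03789.
Combined: 6.760 × 0.03789 = 0.2561 μGy/h.

0.256 μGy/h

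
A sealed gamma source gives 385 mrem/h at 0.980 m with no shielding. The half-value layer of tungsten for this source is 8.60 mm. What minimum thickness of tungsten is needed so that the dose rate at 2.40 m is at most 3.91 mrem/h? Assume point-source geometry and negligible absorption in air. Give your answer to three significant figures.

At 2.40 m, distance alone gives (0.980/2.40)² = 0.1667, so 385 × 0.1667 = 64.18 mrem/h.
Further attenuation needed: 64.18/3.91 = 16.41.
n = log₂(16.41) = 4.037 half-value layers.
Thickness = 4.037 × 8.60 mm = 34.72 mm.

34.7 mm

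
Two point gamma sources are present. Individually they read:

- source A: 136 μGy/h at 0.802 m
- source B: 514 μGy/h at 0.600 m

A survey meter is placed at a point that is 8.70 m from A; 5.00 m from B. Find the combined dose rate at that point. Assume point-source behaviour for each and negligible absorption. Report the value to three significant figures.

8.56 μGy/h

By superposition, sum each source's inverse-square contribution:
A: 136 × (0.802/8.70)² = 1.156 μGy/h
B: 514 × (0.600/5.00)² = 7.402 μGy/h
Total = 1.156 + 7.402 = 8.558 μGy/h.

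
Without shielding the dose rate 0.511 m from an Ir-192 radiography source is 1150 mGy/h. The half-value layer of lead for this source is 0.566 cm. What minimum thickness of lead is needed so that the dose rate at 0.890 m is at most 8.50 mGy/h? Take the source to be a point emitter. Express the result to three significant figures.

At 0.890 m, distance alone gives (0.511/0.890)² = 0.3297, so 1150 × 0.3297 = 379.2 mGy/h.
Further attenuation needed: 379.2/8.50 = 44.61.
n = log₂(44.61) = 5.479 half-value layers.
Thickness = 5.479 × 0.566 cm = 3.101 cm.

3.10 cm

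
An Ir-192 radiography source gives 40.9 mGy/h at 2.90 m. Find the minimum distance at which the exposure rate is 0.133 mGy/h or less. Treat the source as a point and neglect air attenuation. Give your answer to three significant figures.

50.9 m

Since intensity falls as 1/r², d₂ = d₁·√(I₁/I₂).
I₁/I₂ = 40.9/0.133 = 307.5, so d₂ = 2.90 × √307.5 = 50.85 m.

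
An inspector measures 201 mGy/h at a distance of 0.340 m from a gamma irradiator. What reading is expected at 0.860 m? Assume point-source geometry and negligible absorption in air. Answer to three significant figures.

31.4 mGy/h

Since intensity falls as 1/r², the rate at 0.860 m is
(0.340/0.860)² = 0.1563, so 201 × 0.1563 = 31.42 mGy/h.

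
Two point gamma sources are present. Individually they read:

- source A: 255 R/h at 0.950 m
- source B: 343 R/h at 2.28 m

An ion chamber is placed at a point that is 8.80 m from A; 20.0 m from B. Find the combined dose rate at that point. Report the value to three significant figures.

By superposition, sum each source's inverse-square contribution:
A: 255 × (0.950/8.80)² = 2.972 R/h
B: 343 × (2.28/20.0)² = 4.458 R/h
Total = 2.972 + 4.458 = 7.430 R/h.

7.43 R/h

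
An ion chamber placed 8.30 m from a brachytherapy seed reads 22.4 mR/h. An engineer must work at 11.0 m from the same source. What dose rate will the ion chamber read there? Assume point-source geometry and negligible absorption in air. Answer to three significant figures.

12.8 mR/h

By the inverse-square law, scaling from 8.30 m to 11.0 m:
(8.30/11.0)² = 0.5693, so 22.4 × 0.5693 = 12.75 mR/h.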